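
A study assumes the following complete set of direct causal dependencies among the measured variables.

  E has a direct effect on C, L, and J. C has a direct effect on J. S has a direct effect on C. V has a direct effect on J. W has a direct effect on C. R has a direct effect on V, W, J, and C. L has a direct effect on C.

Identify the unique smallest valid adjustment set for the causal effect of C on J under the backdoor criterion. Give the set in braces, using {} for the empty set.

{E, R}

Variables eligible for adjustment (non-descendants of C, excluding C and J): {E, L, R, S, V, W}.
Backdoor paths from C to J:
  P1: C <- E -> J
  P2: C <- R -> V -> J
  P3: C <- R -> J
  P4: C <- W <- R -> V -> J
  P5: C <- W <- R -> J
  P6: C <- L <- E -> J
The empty set is not sufficient: P1 (C <- E -> J) has no collider blocking it and no conditioned non-collider, so it is open.
Try {E, R}:
  P1: blocked at fork node E ∈ conditioning set.
  P2: blocked at fork node R ∈ conditioning set.
  P3: blocked at fork node R ∈ conditioning set.
  P4: blocked at fork node R ∈ conditioning set.
  P5: blocked at fork node R ∈ conditioning set.
  P6: blocked at fork node E ∈ conditioning set.
{E, R} contains no descendant of C and blocks every backdoor path.
Every element of {E, R} is needed (dropping E leaves P1 open; dropping R leaves P2 open), so no proper subset is valid.
Among all size-2 subsets of the eligible variables, only {E, R} blocks every backdoor path, so it is the unique smallest valid adjustment set.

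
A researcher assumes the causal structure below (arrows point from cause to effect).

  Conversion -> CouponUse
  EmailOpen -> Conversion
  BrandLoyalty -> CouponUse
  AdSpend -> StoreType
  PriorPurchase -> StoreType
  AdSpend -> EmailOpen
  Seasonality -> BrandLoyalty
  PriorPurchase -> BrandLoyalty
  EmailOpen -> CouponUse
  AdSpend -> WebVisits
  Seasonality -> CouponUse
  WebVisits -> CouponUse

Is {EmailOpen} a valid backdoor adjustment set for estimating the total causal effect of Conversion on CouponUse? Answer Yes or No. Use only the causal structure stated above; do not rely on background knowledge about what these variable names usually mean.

Backdoor paths from Conversion to CouponUse (paths whose first edge points into Conversion):
  P1: Conversion <- EmailOpen <- AdSpend -> WebVisits -> CouponUse
  P2: Conversion <- EmailOpen <- AdSpend -> StoreType <- PriorPurchase -> BrandLoyalty <- Seasonality -> CouponUse
  P3: Conversion <- EmailOpen <- AdSpend -> StoreType <- PriorPurchase -> BrandLoyalty -> CouponUse
  P4: Conversion <- EmailOpen -> CouponUse
Condition 1 (no descendant of Conversion in the set): holds — descendants of Conversion are {CouponUse}; none are in {EmailOpen}.
Condition 2 (every backdoor path blocked by {EmailOpen}):
  P1: blocked at chain node EmailOpen ∈ conditioning set.
  P2: blocked at chain node EmailOpen ∈ conditioning set.
  P3: blocked at chain node EmailOpen ∈ conditioning set.
  P4: blocked at fork node EmailOpen ∈ conditioning set.
{EmailOpen} satisfies the backdoor criterion.

Yes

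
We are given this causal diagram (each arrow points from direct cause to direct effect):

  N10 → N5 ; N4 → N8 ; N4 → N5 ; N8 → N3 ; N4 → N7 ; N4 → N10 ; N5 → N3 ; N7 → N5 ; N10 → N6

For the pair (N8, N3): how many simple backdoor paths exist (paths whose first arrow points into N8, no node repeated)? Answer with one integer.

A backdoor path from N8 to N3 is any simple undirected path whose first edge points into N8 (i.e. leaves N8 via a parent).
Parents of N8: {N4}.
Enumerating:
  P1: N8 <- N4 -> N10 -> N5 -> N3
  P2: N8 <- N4 -> N7 -> N5 -> N3
  P3: N8 <- N4 -> N5 -> N3
That exhausts the simple backdoor paths. Count: 3.

3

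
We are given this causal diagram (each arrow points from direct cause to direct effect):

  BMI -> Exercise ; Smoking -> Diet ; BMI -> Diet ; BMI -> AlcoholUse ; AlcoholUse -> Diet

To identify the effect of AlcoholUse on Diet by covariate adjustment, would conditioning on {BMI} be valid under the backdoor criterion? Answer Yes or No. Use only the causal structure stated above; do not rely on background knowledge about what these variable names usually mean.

Yes

Backdoor paths from AlcoholUse to Diet (paths whose first edge points into AlcoholUse):
  P1: AlcoholUse <- BMI -> Diet
Condition 1 (no descendant of AlcoholUse in the set): holds — descendants of AlcoholUse are {Diet}; none are in {BMI}.
Condition 2 (every backdoor path blocked by {BMI}):
  P1: blocked at fork node BMI ∈ conditioning set.
{BMI} satisfies the backdoor criterion.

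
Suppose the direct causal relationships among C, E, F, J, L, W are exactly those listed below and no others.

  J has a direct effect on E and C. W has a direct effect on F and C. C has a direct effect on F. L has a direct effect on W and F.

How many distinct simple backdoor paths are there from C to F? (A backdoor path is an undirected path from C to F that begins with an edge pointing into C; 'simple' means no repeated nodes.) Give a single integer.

2

A backdoor path from C to F is any simple undirected path whose first edge points into C (i.e. leaves C via a parent).
Parents of C: {J, W}.
Enumerating:
  P1: C <- W <- L -> F
  P2: C <- W -> F
That exhausts the simple backdoor paths. Count: 2.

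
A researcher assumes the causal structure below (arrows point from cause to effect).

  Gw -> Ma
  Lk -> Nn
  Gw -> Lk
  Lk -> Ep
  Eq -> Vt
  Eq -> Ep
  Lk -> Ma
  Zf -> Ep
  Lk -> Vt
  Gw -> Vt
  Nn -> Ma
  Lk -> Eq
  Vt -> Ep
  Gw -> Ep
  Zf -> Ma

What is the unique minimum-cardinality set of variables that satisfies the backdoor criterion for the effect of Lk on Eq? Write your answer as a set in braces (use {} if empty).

Variables eligible for adjustment (non-descendants of Lk, excluding Lk and Eq): {Gw, Zf}.
Backdoor paths from Lk to Eq:
  P1: Lk <- Gw -> Vt <- Eq
  P2: Lk <- Gw -> Vt -> Ep <- Eq
  P3: Lk <- Gw -> Ma <- Zf -> Ep <- Eq
  P4: Lk <- Gw -> Ma <- Zf -> Ep <- Vt <- Eq
  P5: Lk <- Gw -> Ep <- Eq
  P6: Lk <- Gw -> Ep <- Vt <- Eq
Each backdoor path contains an unconditioned collider, so every path is already blocked with the empty conditioning set:
  P1: blocked at collider Vt (neither it nor any descendant is in the conditioning set).
  P2: blocked at collider Ep (neither it nor any descendant is in the conditioning set).
  P3: blocked at collider Ma (neither it nor any descendant is in the conditioning set).
  P4: blocked at collider Ma (neither it nor any descendant is in the conditioning set).
  P5: blocked at collider Ep (neither it nor any descendant is in the conditioning set).
  P6: blocked at collider Ep (neither it nor any descendant is in the conditioning set).
The empty set is therefore the unique smallest valid set.

{}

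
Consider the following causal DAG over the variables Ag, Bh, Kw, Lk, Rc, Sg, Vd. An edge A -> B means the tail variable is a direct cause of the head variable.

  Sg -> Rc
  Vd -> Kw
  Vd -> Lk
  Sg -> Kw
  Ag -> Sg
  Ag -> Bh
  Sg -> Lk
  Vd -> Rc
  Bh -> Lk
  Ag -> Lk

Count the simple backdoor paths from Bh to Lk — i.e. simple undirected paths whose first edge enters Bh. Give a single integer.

4

A backdoor path from Bh to Lk is any simple undirected path whose first edge points into Bh (i.e. leaves Bh via a parent).
Parents of Bh: {Ag}.
Enumerating:
  P1: Bh <- Ag -> Sg -> Kw <- Vd -> Lk
  P2: Bh <- Ag -> Sg -> Rc <- Vd -> Lk
  P3: Bh <- Ag -> Sg -> Lk
  P4: Bh <- Ag -> Lk
That exhausts the simple backdoor paths. Count: 4.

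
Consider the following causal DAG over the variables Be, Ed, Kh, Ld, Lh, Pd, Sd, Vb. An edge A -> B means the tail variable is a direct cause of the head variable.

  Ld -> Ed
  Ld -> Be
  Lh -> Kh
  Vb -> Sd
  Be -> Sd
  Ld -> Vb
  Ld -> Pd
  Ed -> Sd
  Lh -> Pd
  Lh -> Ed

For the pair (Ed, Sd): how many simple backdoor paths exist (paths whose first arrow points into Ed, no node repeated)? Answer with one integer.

4

A backdoor path from Ed to Sd is any simple undirected path whose first edge points into Ed (i.e. leaves Ed via a parent).
Parents of Ed: {Ld, Lh}.
Enumerating:
  P1: Ed <- Ld -> Vb -> Sd
  P2: Ed <- Ld -> Be -> Sd
  P3: Ed <- Lh -> Pd <- Ld -> Vb -> Sd
  P4: Ed <- Lh -> Pd <- Ld -> Be -> Sd
That exhausts the simple backdoor paths. Count: 4.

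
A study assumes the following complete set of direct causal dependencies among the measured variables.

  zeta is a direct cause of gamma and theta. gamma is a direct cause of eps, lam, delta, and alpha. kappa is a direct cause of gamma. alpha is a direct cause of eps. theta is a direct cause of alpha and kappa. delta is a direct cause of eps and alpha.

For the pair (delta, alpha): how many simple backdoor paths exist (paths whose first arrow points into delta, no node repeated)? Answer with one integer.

4

A backdoor path from delta to alpha is any simple undirected path whose first edge points into delta (i.e. leaves delta via a parent).
Parents of delta: {gamma}.
Enumerating:
  P1: delta <- gamma <- zeta -> theta -> alpha
  P2: delta <- gamma <- kappa <- theta -> alpha
  P3: delta <- gamma -> alpha
  P4: delta <- gamma -> eps <- alpha
That exhausts the simple backdoor paths. Count: 4.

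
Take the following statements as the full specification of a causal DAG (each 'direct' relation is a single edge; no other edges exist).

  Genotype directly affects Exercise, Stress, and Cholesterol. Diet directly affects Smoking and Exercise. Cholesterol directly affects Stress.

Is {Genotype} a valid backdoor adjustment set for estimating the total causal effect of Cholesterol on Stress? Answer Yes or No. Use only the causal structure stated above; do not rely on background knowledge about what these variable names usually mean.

Yes

Backdoor paths from Cholesterol to Stress (paths whose first edge points into Cholesterol):
  P1: Cholesterol <- Genotype -> Stress
Condition 1 (no descendant of Cholesterol in the set): holds — descendants of Cholesterol are {Stress}; none are in {Genotype}.
Condition 2 (every backdoor path blocked by {Genotype}):
  P1: blocked at fork node Genotype ∈ conditioning set.
{Genotype} satisfies the backdoor criterion.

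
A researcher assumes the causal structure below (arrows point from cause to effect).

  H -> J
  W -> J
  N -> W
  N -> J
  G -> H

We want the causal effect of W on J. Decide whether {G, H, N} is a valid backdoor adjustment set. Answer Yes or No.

Backdoor paths from W to J (paths whose first edge points into W):
  P1: W <- N -> J
Condition 1 (no descendant of W in the set): holds — descendants of W are {J}; none are in {G, H, N}.
Condition 2 (every backdoor path blocked by {G, H, N}):
  P1: blocked at fork node N ∈ conditioning set.
{G, H, N} satisfies the backdoor criterion.

Yes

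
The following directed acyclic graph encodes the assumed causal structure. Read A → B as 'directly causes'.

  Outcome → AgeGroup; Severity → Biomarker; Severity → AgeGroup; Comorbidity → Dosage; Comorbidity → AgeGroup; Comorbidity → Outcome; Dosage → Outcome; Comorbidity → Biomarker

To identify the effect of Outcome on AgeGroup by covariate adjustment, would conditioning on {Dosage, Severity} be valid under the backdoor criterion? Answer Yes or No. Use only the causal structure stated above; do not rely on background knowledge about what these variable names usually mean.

No

Backdoor paths from Outcome to AgeGroup (paths whose first edge points into Outcome):
  P1: Outcome <- Comorbidity -> Biomarker <- Severity -> AgeGroup
  P2: Outcome <- Comorbidity -> AgeGroup
  P3: Outcome <- Dosage <- Comorbidity -> Biomarker <- Severity -> AgeGroup
  P4: Outcome <- Dosage <- Comorbidity -> AgeGroup
Condition 1 (no descendant of Outcome in the set): holds — descendants of Outcome are {AgeGroup}; none are in {Dosage, Severity}.
Condition 2 (every backdoor path blocked by {Dosage, Severity}):
  P1: blocked at collider Biomarker (neither it nor any descendant is in the conditioning set).
  P2: open — no interior node is in the conditioning set.
  P3: blocked at chain node Dosage ∈ conditioning set.
  P4: blocked at chain node Dosage ∈ conditioning set.
{Dosage, Severity} does not satisfy the backdoor criterion.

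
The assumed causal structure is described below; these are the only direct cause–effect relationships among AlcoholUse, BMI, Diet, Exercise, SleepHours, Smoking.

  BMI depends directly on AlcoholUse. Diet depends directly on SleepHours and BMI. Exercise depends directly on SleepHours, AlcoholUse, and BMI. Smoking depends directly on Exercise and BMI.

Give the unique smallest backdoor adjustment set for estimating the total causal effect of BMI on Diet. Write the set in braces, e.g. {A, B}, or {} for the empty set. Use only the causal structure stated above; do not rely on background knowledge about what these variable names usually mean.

Variables eligible for adjustment (non-descendants of BMI, excluding BMI and Diet): {AlcoholUse, SleepHours}.
Backdoor paths from BMI to Diet:
  P1: BMI <- AlcoholUse -> Exercise <- SleepHours -> Diet
Each backdoor path contains an unconditioned collider, so every path is already blocked with the empty conditioning set:
  P1: blocked at collider Exercise (neither it nor any descendant is in the conditioning set).
The empty set is therefore the unique smallest valid set.

{}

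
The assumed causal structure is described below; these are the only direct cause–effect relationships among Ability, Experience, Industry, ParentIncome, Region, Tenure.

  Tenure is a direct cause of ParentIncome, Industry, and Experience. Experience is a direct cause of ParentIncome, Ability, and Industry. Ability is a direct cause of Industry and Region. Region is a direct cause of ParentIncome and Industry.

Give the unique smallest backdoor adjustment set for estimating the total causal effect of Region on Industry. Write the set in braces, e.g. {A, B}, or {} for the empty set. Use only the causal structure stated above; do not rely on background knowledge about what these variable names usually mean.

{Ability}

Variables eligible for adjustment (non-descendants of Region, excluding Region and Industry): {Ability, Experience, Tenure}.
Backdoor paths from Region to Industry:
  P1: Region <- Ability <- Experience <- Tenure -> Industry
  P2: Region <- Ability <- Experience -> Industry
  P3: Region <- Ability <- Experience -> ParentIncome <- Tenure -> Industry
  P4: Region <- Ability -> Industry
The empty set is not sufficient: P1 (Region <- Ability <- Experience <- Tenure -> Industry) has no collider blocking it and no conditioned non-collider, so it is open.
Try {Ability}:
  P1: blocked at chain node Ability ∈ conditioning set.
  P2: blocked at chain node Ability ∈ conditioning set.
  P3: blocked at chain node Ability ∈ conditioning set.
  P4: blocked at fork node Ability ∈ conditioning set.
{Ability} contains no descendant of Region and blocks every backdoor path.
No other singleton works — e.g. {Tenure} leaves P2 open — so {Ability} is the unique smallest valid adjustment set.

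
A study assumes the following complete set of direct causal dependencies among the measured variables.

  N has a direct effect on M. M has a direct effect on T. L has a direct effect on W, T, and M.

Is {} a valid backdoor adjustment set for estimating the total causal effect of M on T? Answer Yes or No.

Backdoor paths from M to T (paths whose first edge points into M):
  P1: M <- L -> T
Condition 1 (no descendant of M in the set): holds — descendants of M are {T}; none are in {}.
Condition 2 (every backdoor path blocked by {}):
  P1: open — no interior node is in the conditioning set.
{} does not satisfy the backdoor criterion.

No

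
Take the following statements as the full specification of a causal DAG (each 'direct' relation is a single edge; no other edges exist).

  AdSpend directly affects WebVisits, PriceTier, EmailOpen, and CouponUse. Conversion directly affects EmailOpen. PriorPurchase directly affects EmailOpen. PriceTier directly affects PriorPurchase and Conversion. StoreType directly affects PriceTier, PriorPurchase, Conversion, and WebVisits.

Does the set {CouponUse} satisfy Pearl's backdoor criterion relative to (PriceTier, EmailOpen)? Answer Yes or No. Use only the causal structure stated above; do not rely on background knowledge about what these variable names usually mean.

Backdoor paths from PriceTier to EmailOpen (paths whose first edge points into PriceTier):
  P1: PriceTier <- StoreType -> PriorPurchase -> EmailOpen
  P2: PriceTier <- StoreType -> Conversion -> EmailOpen
  P3: PriceTier <- StoreType -> WebVisits <- AdSpend -> EmailOpen
  P4: PriceTier <- AdSpend -> WebVisits <- StoreType -> PriorPurchase -> EmailOpen
  P5: PriceTier <- AdSpend -> WebVisits <- StoreType -> Conversion -> EmailOpen
  P6: PriceTier <- AdSpend -> EmailOpen
Condition 1 (no descendant of PriceTier in the set): holds — descendants of PriceTier are {Conversion, EmailOpen, PriorPurchase}; none are in {CouponUse}.
Condition 2 (every backdoor path blocked by {CouponUse}):
  P1: open — no interior node is in the conditioning set.
  P2: open — no interior node is in the conditioning set.
  P3: blocked at collider WebVisits (neither it nor any descendant is in the conditioning set).
  P4: blocked at collider WebVisits (neither it nor any descendant is in the conditioning set).
  P5: blocked at collider WebVisits (neither it nor any descendant is in the conditioning set).
  P6: open — no interior node is in the conditioning set.
{CouponUse} does not satisfy the backdoor criterion.

No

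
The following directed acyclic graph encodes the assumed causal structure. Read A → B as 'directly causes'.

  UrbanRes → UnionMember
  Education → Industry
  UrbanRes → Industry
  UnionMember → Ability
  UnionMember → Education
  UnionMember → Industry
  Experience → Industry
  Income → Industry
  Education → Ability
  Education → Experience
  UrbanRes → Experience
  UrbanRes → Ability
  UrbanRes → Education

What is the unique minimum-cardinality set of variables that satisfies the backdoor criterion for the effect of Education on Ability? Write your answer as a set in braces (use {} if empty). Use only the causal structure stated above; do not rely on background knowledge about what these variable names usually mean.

Variables eligible for adjustment (non-descendants of Education, excluding Education and Ability): {Income, UnionMember, UrbanRes}.
Backdoor paths from Education to Ability:
  P1: Education <- UrbanRes -> UnionMember -> Ability
  P2: Education <- UrbanRes -> Ability
  P3: Education <- UrbanRes -> Experience -> Industry <- UnionMember -> Ability
  P4: Education <- UrbanRes -> Industry <- UnionMember -> Ability
  P5: Education <- UnionMember <- UrbanRes -> Ability
  P6: Education <- UnionMember -> Ability
  P7: Education <- UnionMember -> Industry <- UrbanRes -> Ability
  P8: Education <- UnionMember -> Industry <- Experience <- UrbanRes -> Ability
The empty set is not sufficient: P1 (Education <- UrbanRes -> UnionMember -> Ability) has no collider blocking it and no conditioned non-collider, so it is open.
Try {UnionMember, UrbanRes}:
  P1: blocked at fork node UrbanRes ∈ conditioning set.
  P2: blocked at fork node UrbanRes ∈ conditioning set.
  P3: blocked at fork node UrbanRes ∈ conditioning set.
  P4: blocked at fork node UrbanRes ∈ conditioning set.
  P5: blocked at chain node UnionMember ∈ conditioning set.
  P6: blocked at fork node UnionMember ∈ conditioning set.
  P7: blocked at fork node UnionMember ∈ conditioning set.
  P8: blocked at fork node UnionMember ∈ conditioning set.
{UnionMember, UrbanRes} contains no descendant of Education and blocks every backdoor path.
Every element of {UnionMember, UrbanRes} is needed (dropping UnionMember leaves P6 open; dropping UrbanRes leaves P2 open), so no proper subset is valid.
Among all size-2 subsets of the eligible variables, only {UnionMember, UrbanRes} blocks every backdoor path, so it is the unique smallest valid adjustment set.

{UnionMember, UrbanRes}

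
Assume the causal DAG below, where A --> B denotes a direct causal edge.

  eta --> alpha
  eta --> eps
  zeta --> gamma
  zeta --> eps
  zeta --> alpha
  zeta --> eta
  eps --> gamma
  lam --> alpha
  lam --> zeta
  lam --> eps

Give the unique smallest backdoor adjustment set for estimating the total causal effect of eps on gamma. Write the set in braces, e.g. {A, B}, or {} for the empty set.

{zeta}

Variables eligible for adjustment (non-descendants of eps, excluding eps and gamma): {alpha, eta, lam, zeta}.
Backdoor paths from eps to gamma:
  P1: eps <- lam -> zeta -> gamma
  P2: eps <- lam -> alpha <- zeta -> gamma
  P3: eps <- lam -> alpha <- eta <- zeta -> gamma
  P4: eps <- zeta -> gamma
  P5: eps <- eta <- zeta -> gamma
  P6: eps <- eta -> alpha <- lam -> zeta -> gamma
  P7: eps <- eta -> alpha <- zeta -> gamma
The empty set is not sufficient: P1 (eps <- lam -> zeta -> gamma) has no collider blocking it and no conditioned non-collider, so it is open.
Try {zeta}:
  P1: blocked at chain node zeta ∈ conditioning set.
  P2: blocked at collider alpha (neither it nor any descendant is in the conditioning set).
  P3: blocked at collider alpha (neither it nor any descendant is in the conditioning set).
  P4: blocked at fork node zeta ∈ conditioning set.
  P5: blocked at fork node zeta ∈ conditioning set.
  P6: blocked at collider alpha (neither it nor any descendant is in the conditioning set).
  P7: blocked at collider alpha (neither it nor any descendant is in the conditioning set).
{zeta} contains no descendant of eps and blocks every backdoor path.
No other singleton works — e.g. {lam} leaves P4 open — so {zeta} is the unique smallest valid adjustment set.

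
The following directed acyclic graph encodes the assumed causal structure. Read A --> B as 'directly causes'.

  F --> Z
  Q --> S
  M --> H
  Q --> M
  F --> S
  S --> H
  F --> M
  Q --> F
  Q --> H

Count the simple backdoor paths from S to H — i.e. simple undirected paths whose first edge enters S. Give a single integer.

A backdoor path from S to H is any simple undirected path whose first edge points into S (i.e. leaves S via a parent).
Parents of S: {F, Q}.
Enumerating:
  P1: S <- Q -> F -> M -> H
  P2: S <- Q -> M -> H
  P3: S <- Q -> H
  P4: S <- F <- Q -> M -> H
  P5: S <- F <- Q -> H
  P6: S <- F -> M <- Q -> H
  P7: S <- F -> M -> H
That exhausts the simple backdoor paths. Count: 7.

7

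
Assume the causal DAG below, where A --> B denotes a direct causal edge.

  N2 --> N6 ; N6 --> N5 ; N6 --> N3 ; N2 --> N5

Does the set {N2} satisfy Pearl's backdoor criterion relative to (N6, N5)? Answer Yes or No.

Backdoor paths from N6 to N5 (paths whose first edge points into N6):
  P1: N6 <- N2 -> N5
Condition 1 (no descendant of N6 in the set): holds — descendants of N6 are {N3, N5}; none are in {N2}.
Condition 2 (every backdoor path blocked by {N2}):
  P1: blocked at fork node N2 ∈ conditioning set.
{N2} satisfies the backdoor criterion.

Yes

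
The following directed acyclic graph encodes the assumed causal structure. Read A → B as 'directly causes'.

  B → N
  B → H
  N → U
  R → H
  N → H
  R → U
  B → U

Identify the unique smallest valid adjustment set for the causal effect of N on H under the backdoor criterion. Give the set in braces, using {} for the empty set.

Variables eligible for adjustment (non-descendants of N, excluding N and H): {B, R}.
Backdoor paths from N to H:
  P1: N <- B -> U <- R -> H
  P2: N <- B -> H
The empty set is not sufficient: P2 (N <- B -> H) has no collider blocking it and no conditioned non-collider, so it is open.
Try {B}:
  P1: blocked at fork node B ∈ conditioning set.
  P2: blocked at fork node B ∈ conditioning set.
{B} contains no descendant of N and blocks every backdoor path.
No other singleton works — e.g. {R} leaves P2 open — so {B} is the unique smallest valid adjustment set.

{B}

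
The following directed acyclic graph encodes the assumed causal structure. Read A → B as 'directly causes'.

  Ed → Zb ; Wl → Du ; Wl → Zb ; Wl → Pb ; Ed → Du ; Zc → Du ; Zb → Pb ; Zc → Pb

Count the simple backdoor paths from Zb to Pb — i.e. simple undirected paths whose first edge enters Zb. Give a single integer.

A backdoor path from Zb to Pb is any simple undirected path whose first edge points into Zb (i.e. leaves Zb via a parent).
Parents of Zb: {Ed, Wl}.
Enumerating:
  P1: Zb <- Wl -> Pb
  P2: Zb <- Wl -> Du <- Zc -> Pb
  P3: Zb <- Ed -> Du <- Wl -> Pb
  P4: Zb <- Ed -> Du <- Zc -> Pb
That exhausts the simple backdoor paths. Count: 4.

4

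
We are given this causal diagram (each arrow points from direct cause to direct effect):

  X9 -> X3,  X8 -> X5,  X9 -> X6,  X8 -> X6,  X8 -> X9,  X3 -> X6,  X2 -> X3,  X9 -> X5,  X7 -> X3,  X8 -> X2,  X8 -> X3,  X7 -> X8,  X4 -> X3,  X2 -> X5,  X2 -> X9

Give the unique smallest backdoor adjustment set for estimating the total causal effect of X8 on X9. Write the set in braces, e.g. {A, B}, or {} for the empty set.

{}

Variables eligible for adjustment (non-descendants of X8, excluding X8 and X9): {X4, X7}.
Backdoor paths from X8 to X9:
  P1: X8 <- X7 -> X3 <- X2 -> X9
  P2: X8 <- X7 -> X3 <- X2 -> X5 <- X9
  P3: X8 <- X7 -> X3 <- X9
  P4: X8 <- X7 -> X3 -> X6 <- X9
Each backdoor path contains an unconditioned collider, so every path is already blocked with the empty conditioning set:
  P1: blocked at collider X3 (neither it nor any descendant is in the conditioning set).
  P2: blocked at collider X3 (neither it nor any descendant is in the conditioning set).
  P3: blocked at collider X3 (neither it nor any descendant is in the conditioning set).
  P4: blocked at collider X6 (neither it nor any descendant is in the conditioning set).
The empty set is therefore the unique smallest valid set.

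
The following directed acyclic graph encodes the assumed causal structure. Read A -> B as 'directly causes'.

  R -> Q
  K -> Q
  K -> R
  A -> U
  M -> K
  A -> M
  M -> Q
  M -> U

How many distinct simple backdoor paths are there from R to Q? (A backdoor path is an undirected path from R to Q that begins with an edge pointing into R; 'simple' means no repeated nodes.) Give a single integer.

A backdoor path from R to Q is any simple undirected path whose first edge points into R (i.e. leaves R via a parent).
Parents of R: {K}.
Enumerating:
  P1: R <- K <- M -> Q
  P2: R <- K -> Q
That exhausts the simple backdoor paths. Count: 2.

2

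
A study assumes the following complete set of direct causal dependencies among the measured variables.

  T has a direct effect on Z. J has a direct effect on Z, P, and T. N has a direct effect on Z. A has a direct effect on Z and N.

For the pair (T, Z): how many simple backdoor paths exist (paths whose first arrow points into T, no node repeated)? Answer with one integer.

A backdoor path from T to Z is any simple undirected path whose first edge points into T (i.e. leaves T via a parent).
Parents of T: {J}.
Enumerating:
  P1: T <- J -> Z
That exhausts the simple backdoor paths. Count: 1.

1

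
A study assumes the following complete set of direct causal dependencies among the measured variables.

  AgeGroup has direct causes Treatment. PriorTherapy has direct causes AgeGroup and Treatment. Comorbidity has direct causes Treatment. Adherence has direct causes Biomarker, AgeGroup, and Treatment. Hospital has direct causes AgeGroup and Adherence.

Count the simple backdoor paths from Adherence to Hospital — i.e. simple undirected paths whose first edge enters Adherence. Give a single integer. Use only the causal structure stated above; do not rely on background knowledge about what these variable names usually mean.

3

A backdoor path from Adherence to Hospital is any simple undirected path whose first edge points into Adherence (i.e. leaves Adherence via a parent).
Parents of Adherence: {AgeGroup, Biomarker, Treatment}.
Enumerating:
  P1: Adherence <- Treatment -> AgeGroup -> Hospital
  P2: Adherence <- Treatment -> PriorTherapy <- AgeGroup -> Hospital
  P3: Adherence <- AgeGroup -> Hospital
That exhausts the simple backdoor paths. Count: 3.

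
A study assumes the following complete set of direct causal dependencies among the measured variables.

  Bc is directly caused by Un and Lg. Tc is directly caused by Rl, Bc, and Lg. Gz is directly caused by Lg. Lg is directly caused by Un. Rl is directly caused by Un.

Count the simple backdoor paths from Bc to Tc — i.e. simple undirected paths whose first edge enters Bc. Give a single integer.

4

A backdoor path from Bc to Tc is any simple undirected path whose first edge points into Bc (i.e. leaves Bc via a parent).
Parents of Bc: {Lg, Un}.
Enumerating:
  P1: Bc <- Un -> Rl -> Tc
  P2: Bc <- Un -> Lg -> Tc
  P3: Bc <- Lg <- Un -> Rl -> Tc
  P4: Bc <- Lg -> Tc
That exhausts the simple backdoor paths. Count: 4.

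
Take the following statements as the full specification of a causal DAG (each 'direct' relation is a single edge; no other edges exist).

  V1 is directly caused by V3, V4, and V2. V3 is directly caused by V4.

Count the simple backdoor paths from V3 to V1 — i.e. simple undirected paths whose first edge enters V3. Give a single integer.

1

A backdoor path from V3 to V1 is any simple undirected path whose first edge points into V3 (i.e. leaves V3 via a parent).
Parents of V3: {V4}.
Enumerating:
  P1: V3 <- V4 -> V1
That exhausts the simple backdoor paths. Count: 1.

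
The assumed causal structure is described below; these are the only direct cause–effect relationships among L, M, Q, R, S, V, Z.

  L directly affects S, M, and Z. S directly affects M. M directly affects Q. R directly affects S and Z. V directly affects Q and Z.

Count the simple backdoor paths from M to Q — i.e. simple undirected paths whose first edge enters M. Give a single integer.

4

A backdoor path from M to Q is any simple undirected path whose first edge points into M (i.e. leaves M via a parent).
Parents of M: {L, S}.
Enumerating:
  P1: M <- L -> S <- R -> Z <- V -> Q
  P2: M <- L -> Z <- V -> Q
  P3: M <- S <- L -> Z <- V -> Q
  P4: M <- S <- R -> Z <- V -> Q
That exhausts the simple backdoor paths. Count: 4.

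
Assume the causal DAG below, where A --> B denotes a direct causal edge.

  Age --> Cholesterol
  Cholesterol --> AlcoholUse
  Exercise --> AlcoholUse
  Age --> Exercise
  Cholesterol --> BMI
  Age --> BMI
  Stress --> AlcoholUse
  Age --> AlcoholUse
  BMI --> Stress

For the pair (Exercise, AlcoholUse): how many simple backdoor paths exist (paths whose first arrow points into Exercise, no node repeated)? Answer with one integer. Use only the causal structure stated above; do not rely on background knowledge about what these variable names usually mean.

A backdoor path from Exercise to AlcoholUse is any simple undirected path whose first edge points into Exercise (i.e. leaves Exercise via a parent).
Parents of Exercise: {Age}.
Enumerating:
  P1: Exercise <- Age -> Cholesterol -> BMI -> Stress -> AlcoholUse
  P2: Exercise <- Age -> Cholesterol -> AlcoholUse
  P3: Exercise <- Age -> BMI <- Cholesterol -> AlcoholUse
  P4: Exercise <- Age -> BMI -> Stress -> AlcoholUse
  P5: Exercise <- Age -> AlcoholUse
That exhausts the simple backdoor paths. Count: 5.

5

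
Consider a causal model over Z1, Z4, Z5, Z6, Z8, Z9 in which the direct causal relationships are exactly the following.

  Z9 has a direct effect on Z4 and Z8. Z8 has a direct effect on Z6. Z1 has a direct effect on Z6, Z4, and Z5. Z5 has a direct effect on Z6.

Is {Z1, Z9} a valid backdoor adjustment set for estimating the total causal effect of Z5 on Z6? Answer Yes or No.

Backdoor paths from Z5 to Z6 (paths whose first edge points into Z5):
  P1: Z5 <- Z1 -> Z4 <- Z9 -> Z8 -> Z6
  P2: Z5 <- Z1 -> Z6
Condition 1 (no descendant of Z5 in the set): holds — descendants of Z5 are {Z6}; none are in {Z1, Z9}.
Condition 2 (every backdoor path blocked by {Z1, Z9}):
  P1: blocked at fork node Z1 ∈ conditioning set.
  P2: blocked at fork node Z1 ∈ conditioning set.
{Z1, Z9} satisfies the backdoor criterion.

Yes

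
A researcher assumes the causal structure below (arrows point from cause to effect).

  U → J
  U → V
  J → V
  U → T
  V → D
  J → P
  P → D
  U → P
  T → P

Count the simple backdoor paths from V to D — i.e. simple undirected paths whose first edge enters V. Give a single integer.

A backdoor path from V to D is any simple undirected path whose first edge points into V (i.e. leaves V via a parent).
Parents of V: {J, U}.
Enumerating:
  P1: V <- U -> T -> P -> D
  P2: V <- U -> J -> P -> D
  P3: V <- U -> P -> D
  P4: V <- J <- U -> T -> P -> D
  P5: V <- J <- U -> P -> D
  P6: V <- J -> P -> D
That exhausts the simple backdoor paths. Count: 6.

6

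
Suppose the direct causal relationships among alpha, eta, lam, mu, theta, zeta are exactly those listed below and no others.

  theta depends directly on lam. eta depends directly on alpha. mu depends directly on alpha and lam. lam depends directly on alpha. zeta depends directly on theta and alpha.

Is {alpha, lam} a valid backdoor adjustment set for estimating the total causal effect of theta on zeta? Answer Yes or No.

Backdoor paths from theta to zeta (paths whose first edge points into theta):
  P1: theta <- lam <- alpha -> zeta
  P2: theta <- lam -> mu <- alpha -> zeta
Condition 1 (no descendant of theta in the set): holds — descendants of theta are {zeta}; none are in {alpha, lam}.
Condition 2 (every backdoor path blocked by {alpha, lam}):
  P1: blocked at chain node lam ∈ conditioning set.
  P2: blocked at fork node lam ∈ conditioning set.
{alpha, lam} satisfies the backdoor criterion.

Yes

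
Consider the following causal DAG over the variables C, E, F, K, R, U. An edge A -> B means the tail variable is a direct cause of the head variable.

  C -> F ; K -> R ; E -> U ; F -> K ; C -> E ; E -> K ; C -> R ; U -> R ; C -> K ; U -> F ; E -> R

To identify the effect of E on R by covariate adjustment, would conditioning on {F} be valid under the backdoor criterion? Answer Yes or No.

Backdoor paths from E to R (paths whose first edge points into E):
  P1: E <- C -> F <- U -> R
  P2: E <- C -> F -> K -> R
  P3: E <- C -> K <- F <- U -> R
  P4: E <- C -> K -> R
  P5: E <- C -> R
Condition 1 (no descendant of E in the set): FAILS — F is a descendant of E.
Condition 2 (every backdoor path blocked by {F}):
  P1: open — collider(s) F are conditioned on (or have a conditioned descendant) and no non-collider on the path is in the set.
  P2: blocked at chain node F ∈ conditioning set.
  P3: blocked at collider K (neither it nor any descendant is in the conditioning set).
  P4: open — no interior node is in the conditioning set.
  P5: open — no interior node is in the conditioning set.
{F} does not satisfy the backdoor criterion.

No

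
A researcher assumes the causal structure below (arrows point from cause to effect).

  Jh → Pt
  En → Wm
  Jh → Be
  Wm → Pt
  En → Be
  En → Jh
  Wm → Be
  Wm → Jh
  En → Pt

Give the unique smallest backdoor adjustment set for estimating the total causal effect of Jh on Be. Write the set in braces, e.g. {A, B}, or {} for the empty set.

Variables eligible for adjustment (non-descendants of Jh, excluding Jh and Be): {En, Wm}.
Backdoor paths from Jh to Be:
  P1: Jh <- En -> Wm -> Be
  P2: Jh <- En -> Pt <- Wm -> Be
  P3: Jh <- En -> Be
  P4: Jh <- Wm <- En -> Be
  P5: Jh <- Wm -> Pt <- En -> Be
  P6: Jh <- Wm -> Be
The empty set is not sufficient: P1 (Jh <- En -> Wm -> Be) has no collider blocking it and no conditioned non-collider, so it is open.
Try {En, Wm}:
  P1: blocked at fork node En ∈ conditioning set.
  P2: blocked at fork node En ∈ conditioning set.
  P3: blocked at fork node En ∈ conditioning set.
  P4: blocked at chain node Wm ∈ conditioning set.
  P5: blocked at fork node Wm ∈ conditioning set.
  P6: blocked at fork node Wm ∈ conditioning set.
{En, Wm} contains no descendant of Jh and blocks every backdoor path.
Every element of {En, Wm} is needed (dropping En leaves P3 open; dropping Wm leaves P6 open), so no proper subset is valid.
Among all size-2 subsets of the eligible variables, only {En, Wm} blocks every backdoor path, so it is the unique smallest valid adjustment set.

{En, Wm}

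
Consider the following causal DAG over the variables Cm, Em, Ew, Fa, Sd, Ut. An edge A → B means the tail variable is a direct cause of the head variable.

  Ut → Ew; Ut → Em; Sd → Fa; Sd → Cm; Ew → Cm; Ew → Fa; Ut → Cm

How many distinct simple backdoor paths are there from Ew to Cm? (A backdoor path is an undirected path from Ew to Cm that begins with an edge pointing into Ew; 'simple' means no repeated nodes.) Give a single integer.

1

A backdoor path from Ew to Cm is any simple undirected path whose first edge points into Ew (i.e. leaves Ew via a parent).
Parents of Ew: {Ut}.
Enumerating:
  P1: Ew <- Ut -> Cm
That exhausts the simple backdoor paths. Count: 1.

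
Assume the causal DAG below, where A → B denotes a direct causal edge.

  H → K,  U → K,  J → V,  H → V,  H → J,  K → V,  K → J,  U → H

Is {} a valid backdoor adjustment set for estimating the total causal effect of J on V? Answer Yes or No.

Backdoor paths from J to V (paths whose first edge points into J):
  P1: J <- H <- U -> K -> V
  P2: J <- H -> K -> V
  P3: J <- H -> V
  P4: J <- K <- U -> H -> V
  P5: J <- K <- H -> V
  P6: J <- K -> V
Condition 1 (no descendant of J in the set): holds — descendants of J are {V}; none are in {}.
Condition 2 (every backdoor path blocked by {}):
  P1: open — no interior node is in the conditioning set.
  P2: open — no interior node is in the conditioning set.
  P3: open — no interior node is in the conditioning set.
  P4: open — no interior node is in the conditioning set.
  P5: open — no interior node is in the conditioning set.
  P6: open — no interior node is in the conditioning set.
{} does not satisfy the backdoor criterion.

No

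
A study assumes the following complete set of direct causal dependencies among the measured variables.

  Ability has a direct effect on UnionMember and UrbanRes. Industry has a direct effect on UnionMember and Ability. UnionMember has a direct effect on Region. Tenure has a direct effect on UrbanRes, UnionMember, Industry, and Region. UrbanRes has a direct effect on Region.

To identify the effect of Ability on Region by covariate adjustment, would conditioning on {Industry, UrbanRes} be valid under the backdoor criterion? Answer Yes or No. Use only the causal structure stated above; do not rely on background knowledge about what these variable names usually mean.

No

Backdoor paths from Ability to Region (paths whose first edge points into Ability):
  P1: Ability <- Industry <- Tenure -> UnionMember -> Region
  P2: Ability <- Industry <- Tenure -> UrbanRes -> Region
  P3: Ability <- Industry <- Tenure -> Region
  P4: Ability <- Industry -> UnionMember <- Tenure -> UrbanRes -> Region
  P5: Ability <- Industry -> UnionMember <- Tenure -> Region
  P6: Ability <- Industry -> UnionMember -> Region
Condition 1 (no descendant of Ability in the set): FAILS — UrbanRes is a descendant of Ability.
Condition 2 (every backdoor path blocked by {Industry, UrbanRes}):
  P1: blocked at chain node Industry ∈ conditioning set.
  P2: blocked at chain node Industry ∈ conditioning set.
  P3: blocked at chain node Industry ∈ conditioning set.
  P4: blocked at fork node Industry ∈ conditioning set.
  P5: blocked at fork node Industry ∈ conditioning set.
  P6: blocked at fork node Industry ∈ conditioning set.
{Industry, UrbanRes} does not satisfy the backdoor criterion.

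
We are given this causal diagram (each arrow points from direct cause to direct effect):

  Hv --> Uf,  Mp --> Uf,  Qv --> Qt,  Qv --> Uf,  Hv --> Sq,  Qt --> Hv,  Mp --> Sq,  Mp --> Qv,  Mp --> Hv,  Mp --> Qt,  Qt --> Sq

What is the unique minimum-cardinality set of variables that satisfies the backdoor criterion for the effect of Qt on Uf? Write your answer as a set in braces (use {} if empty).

Variables eligible for adjustment (non-descendants of Qt, excluding Qt and Uf): {Mp, Qv}.
Backdoor paths from Qt to Uf:
  P1: Qt <- Mp -> Qv -> Uf
  P2: Qt <- Mp -> Hv -> Uf
  P3: Qt <- Mp -> Uf
  P4: Qt <- Mp -> Sq <- Hv -> Uf
  P5: Qt <- Qv <- Mp -> Hv -> Uf
  P6: Qt <- Qv <- Mp -> Uf
  P7: Qt <- Qv <- Mp -> Sq <- Hv -> Uf
  P8: Qt <- Qv -> Uf
The empty set is not sufficient: P1 (Qt <- Mp -> Qv -> Uf) has no collider blocking it and no conditioned non-collider, so it is open.
Try {Mp, Qv}:
  P1: blocked at fork node Mp ∈ conditioning set.
  P2: blocked at fork node Mp ∈ conditioning set.
  P3: blocked at fork node Mp ∈ conditioning set.
  P4: blocked at fork node Mp ∈ conditioning set.
  P5: blocked at chain node Qv ∈ conditioning set.
  P6: blocked at chain node Qv ∈ conditioning set.
  P7: blocked at chain node Qv ∈ conditioning set.
  P8: blocked at fork node Qv ∈ conditioning set.
{Mp, Qv} contains no descendant of Qt and blocks every backdoor path.
Every element of {Mp, Qv} is needed (dropping Mp leaves P2 open; dropping Qv leaves P8 open), so no proper subset is valid.
Among all size-2 subsets of the eligible variables, only {Mp, Qv} blocks every backdoor path, so it is the unique smallest valid adjustment set.

{Mp, Qv}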